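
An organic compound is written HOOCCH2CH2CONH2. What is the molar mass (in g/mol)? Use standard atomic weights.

117.10 g/mol

Element totals:
  C: 4
  H: 7
  N: 1
  O: 3
Molecular formula: C4H7NO3.
  M = 4(12.011) + 7(1.008) + 14.007 + 3(15.999)
    = 48.044 + 7.056 + 14.007 + 47.997 = 117.104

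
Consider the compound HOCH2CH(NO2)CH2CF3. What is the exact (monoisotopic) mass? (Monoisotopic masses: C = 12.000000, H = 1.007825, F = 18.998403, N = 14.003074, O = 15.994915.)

173.0300

Element totals:
  C: 4
  H: 6
  F: 3
  N: 1
  O: 3
Molecular formula: C4H6F3NO3.
  M = 4(12.0) + 6(1.007825) + 3(18.998403) + 14.003074 + 3(15.994915)
    = 48.000000 + 6.046950 + 56.995209 + 14.003074 + 47.984745 = 173.029978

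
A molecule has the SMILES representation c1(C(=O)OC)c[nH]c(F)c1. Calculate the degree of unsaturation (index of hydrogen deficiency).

Atom tally by fragment:
  pyrrole ring core → C:4 H:5 N:1
  (− 2 ring H displaced by substituents)
  + COOCH3 → C:2 H:3 O:2
  + F → F:1
Element totals:
  C: 6
  H: 6
  F: 1
  N: 1
  O: 2
Molecular formula: C6H6FNO2.
DoU = (2C + 2 + N − H − X) / 2 = (2·6 + 2 + 1 − 6 − 1) / 2 = 4.

4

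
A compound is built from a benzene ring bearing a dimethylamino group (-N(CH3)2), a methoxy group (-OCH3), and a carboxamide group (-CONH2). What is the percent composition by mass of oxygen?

Atom tally by fragment:
  benzene ring core → C:6 H:6
  (− 3 ring H displaced by substituents)
  + N(CH3)2 → N:1 C:2 H:6
  + OCH3 → C:1 H:3 O:1
  + CONH2 → C:1 H:2 O:1 N:1
Element totals:
  C: 10
  H: 14
  N: 2
  O: 2
Molecular formula: C10H14N2O2.
Molar mass = 194.234 g/mol.
Mass from O: 2 × 15.999 = 31.998 g/mol.
%O = 31.998 / 194.234 × 100 = 16.47%.

16.47%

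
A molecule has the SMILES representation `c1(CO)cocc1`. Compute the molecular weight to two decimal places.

98.10 g/mol

Atom tally by fragment:
  furan ring core → C:4 H:4 O:1
  (− 1 ring H displaced by substituents)
  + CH2OH → C:1 H:3 O:1
Element totals:
  C: 5
  H: 6
  O: 2
Molecular formula: C5H6O2.
  M = 5(12.011) + 6(1.008) + 2(15.999)
    = 60.055 + 6.048 + 31.998 = 98.101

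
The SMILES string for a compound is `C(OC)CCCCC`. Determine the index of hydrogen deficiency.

Atom tally by fragment:
  CH3OCH2 → C:2 H:5 O:1
  CH2 → C:1 H:2
  CH2 → C:1 H:2
  CH2 → C:1 H:2
  CH2 → C:1 H:2
  CH3 → C:1 H:3
Element totals:
  C: 7
  H: 16
  O: 1
Molecular formula: C7H16O.
DoU = (2C + 2 + N − H − X) / 2 = (2·7 + 2 + 0 − 16 − 0) / 2 = 0.

0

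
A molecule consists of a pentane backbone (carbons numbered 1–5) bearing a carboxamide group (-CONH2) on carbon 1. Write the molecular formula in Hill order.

C6H13NO

Atom tally by fragment:
  H2NOCCH2 → C:2 H:4 O:1 N:1
  CH2 → C:1 H:2
  CH2 → C:1 H:2
  CH2 → C:1 H:2
  CH3 → C:1 H:3
Element totals:
  C: 6
  H: 13
  N: 1
  O: 1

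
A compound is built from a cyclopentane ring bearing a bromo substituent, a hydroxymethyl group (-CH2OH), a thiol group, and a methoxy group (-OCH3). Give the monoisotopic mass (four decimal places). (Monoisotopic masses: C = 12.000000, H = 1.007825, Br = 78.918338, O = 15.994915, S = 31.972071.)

239.9820

Atom tally by fragment:
  cyclopentane ring core → C:5 H:10
  (− 4 ring H displaced by substituents)
  + Br → Br:1
  + CH2OH → C:1 H:3 O:1
  + SH → S:1 H:1
  + OCH3 → C:1 H:3 O:1
Element totals:
  C: 7
  H: 13
  Br: 1
  O: 2
  S: 1
Molecular formula: C7H13BrO2S.
  M = 7(12.0) + 13(1.007825) + 78.918338 + 2(15.994915) + 31.972071
    = 84.000000 + 13.101725 + 78.918338 + 31.989830 + 31.972071 = 239.981964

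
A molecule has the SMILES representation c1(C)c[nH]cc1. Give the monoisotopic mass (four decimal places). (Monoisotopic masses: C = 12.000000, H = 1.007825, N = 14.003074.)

Atom tally by fragment:
  pyrrole ring core → C:4 H:5 N:1
  (− 1 ring H displaced by substituents)
  + CH3 → C:1 H:3
Element totals:
  C: 5
  H: 7
  N: 1
Molecular formula: C5H7N.
  M = 5(12.0) + 7(1.007825) + 14.003074
    = 60.000000 + 7.054775 + 14.003074 = 81.057849

81.0578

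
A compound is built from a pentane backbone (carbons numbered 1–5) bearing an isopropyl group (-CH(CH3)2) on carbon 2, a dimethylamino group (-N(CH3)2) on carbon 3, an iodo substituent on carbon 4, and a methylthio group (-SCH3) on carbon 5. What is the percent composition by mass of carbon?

40.12%

Atom tally by fragment:
  CH3 → C:1 H:3
  CH(CH(CH3)2) → C:4 H:8
  CH(N(CH3)2) → C:3 H:7 N:1
  CH(I) → C:1 H:1 I:1
  CH2SCH3 → C:2 H:5 S:1
Element totals:
  C: 11
  H: 24
  I: 1
  N: 1
  S: 1
Molecular formula: C11H24INS.
Molar mass = 329.284 g/mol.
Mass from C: 11 × 12.011 = 132.121 g/mol.
%C = 132.121 / 329.284 × 100 = 40.12%.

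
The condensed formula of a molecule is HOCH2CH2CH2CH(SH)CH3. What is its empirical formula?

Element totals:
  C: 5
  H: 12
  O: 1
  S: 1
Molecular formula: C5H12OS.
gcd of subscripts (5, 12, 1, 1) = 1, so the empirical formula equals the molecular formula.

C5H12OS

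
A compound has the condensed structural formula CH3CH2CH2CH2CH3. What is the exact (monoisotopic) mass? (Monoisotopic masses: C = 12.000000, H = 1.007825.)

Atom tally by fragment:
  CH3 → C:1 H:3
  CH2 → C:1 H:2
  CH2 → C:1 H:2
  CH2 → C:1 H:2
  CH3 → C:1 H:3
Element totals:
  C: 5
  H: 12
Molecular formula: C5H12.
  M = 5(12.0) + 12(1.007825)
    = 60.000000 + 12.093900 = 72.093900

72.0939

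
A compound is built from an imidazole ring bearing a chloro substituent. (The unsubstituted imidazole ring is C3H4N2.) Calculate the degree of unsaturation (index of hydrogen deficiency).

Atom tally by fragment:
  imidazole ring core → C:3 H:4 N:2
  (− 1 ring H displaced by substituents)
  + Cl → Cl:1
Element totals:
  C: 3
  H: 3
  Cl: 1
  N: 2
Molecular formula: C3H3ClN2.
DoU = (2C + 2 + N − H − X) / 2 = (2·3 + 2 + 2 − 3 − 1) / 2 = 3.

3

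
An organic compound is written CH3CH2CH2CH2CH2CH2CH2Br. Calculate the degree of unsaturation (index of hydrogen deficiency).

Atom tally by fragment:
  CH3 → C:1 H:3
  CH2 → C:1 H:2
  CH2 → C:1 H:2
  CH2 → C:1 H:2
  CH2 → C:1 H:2
  CH2 → C:1 H:2
  CH2Br → C:1 H:2 Br:1
Element totals:
  C: 7
  H: 15
  Br: 1
Molecular formula: C7H15Br.
DoU = (2C + 2 + N − H − X) / 2 = (2·7 + 2 + 0 − 15 − 1) / 2 = 0.

0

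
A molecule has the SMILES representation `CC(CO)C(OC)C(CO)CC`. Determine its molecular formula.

Atom tally by fragment:
  CH3 → C:1 H:3
  CH(CH2OH) → C:2 H:4 O:1
  CH(OCH3) → C:2 H:4 O:1
  CH(CH2OH) → C:2 H:4 O:1
  CH2 → C:1 H:2
  CH3 → C:1 H:3
Element totals:
  C: 9
  H: 20
  O: 3

C9H20O3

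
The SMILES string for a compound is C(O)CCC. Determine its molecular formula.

Atom tally by fragment:
  HOCH2 → C:1 H:3 O:1
  CH2 → C:1 H:2
  CH2 → C:1 H:2
  CH3 → C:1 H:3
Element totals:
  C: 4
  H: 10
  O: 1

C4H10O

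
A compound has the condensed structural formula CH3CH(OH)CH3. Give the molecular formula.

Atom tally by fragment:
  CH3 → C:1 H:3
  CH(OH) → C:1 H:2 O:1
  CH3 → C:1 H:3
Element totals:
  C: 3
  H: 8
  O: 1

C3H8O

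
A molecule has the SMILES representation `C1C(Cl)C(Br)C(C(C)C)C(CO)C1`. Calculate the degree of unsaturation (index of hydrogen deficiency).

Atom tally by fragment:
  cyclohexane ring core → C:6 H:12
  (− 4 ring H displaced by substituents)
  + Cl → Cl:1
  + Br → Br:1
  + CH(CH3)2 → C:3 H:7
  + CH2OH → C:1 H:3 O:1
Element totals:
  C: 10
  H: 18
  Br: 1
  Cl: 1
  O: 1
Molecular formula: C10H18BrClO.
DoU = (2C + 2 + N − H − X) / 2 = (2·10 + 2 + 0 − 18 − 2) / 2 = 1.

1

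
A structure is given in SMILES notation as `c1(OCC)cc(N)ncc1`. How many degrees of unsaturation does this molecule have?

4

Atom tally by fragment:
  pyridine ring core → C:5 H:5 N:1
  (− 2 ring H displaced by substituents)
  + OC2H5 → C:2 H:5 O:1
  + NH2 → N:1 H:2
Element totals:
  C: 7
  H: 10
  N: 2
  O: 1
Molecular formula: C7H10N2O.
DoU = (2C + 2 + N − H − X) / 2 = (2·7 + 2 + 2 − 10 − 0) / 2 = 4.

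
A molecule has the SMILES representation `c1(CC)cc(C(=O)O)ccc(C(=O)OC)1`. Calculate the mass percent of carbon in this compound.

63.45%

Atom tally by fragment:
  benzene ring core → C:6 H:6
  (− 3 ring H displaced by substituents)
  + C2H5 → C:2 H:5
  + COOH → C:1 H:1 O:2
  + COOCH3 → C:2 H:3 O:2
Element totals:
  C: 11
  H: 12
  O: 4
Molecular formula: C11H12O4.
Molar mass = 208.213 g/mol.
Mass from C: 11 × 12.011 = 132.121 g/mol.
%C = 132.121 / 208.213 × 100 = 63.45%.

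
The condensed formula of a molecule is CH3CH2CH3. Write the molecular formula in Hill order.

C3H8

Atom tally by fragment:
  CH3 → C:1 H:3
  CH2 → C:1 H:2
  CH3 → C:1 H:3
Element totals:
  C: 3
  H: 8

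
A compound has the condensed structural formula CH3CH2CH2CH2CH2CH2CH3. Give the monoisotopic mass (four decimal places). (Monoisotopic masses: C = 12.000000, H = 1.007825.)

100.1252

Atom tally by fragment:
  CH3 → C:1 H:3
  CH2 → C:1 H:2
  CH2 → C:1 H:2
  CH2 → C:1 H:2
  CH2 → C:1 H:2
  CH2 → C:1 H:2
  CH3 → C:1 H:3
Element totals:
  C: 7
  H: 16
Molecular formula: C7H16.
  M = 7(12.0) + 16(1.007825)
    = 84.000000 + 16.125200 = 100.125200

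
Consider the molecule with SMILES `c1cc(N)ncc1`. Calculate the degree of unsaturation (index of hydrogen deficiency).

4

Atom tally by fragment:
  pyridine ring core → C:5 H:5 N:1
  (− 1 ring H displaced by substituents)
  + NH2 → N:1 H:2
Element totals:
  C: 5
  H: 6
  N: 2
Molecular formula: C5H6N2.
DoU = (2C + 2 + N − H − X) / 2 = (2·5 + 2 + 2 − 6 − 0) / 2 = 4.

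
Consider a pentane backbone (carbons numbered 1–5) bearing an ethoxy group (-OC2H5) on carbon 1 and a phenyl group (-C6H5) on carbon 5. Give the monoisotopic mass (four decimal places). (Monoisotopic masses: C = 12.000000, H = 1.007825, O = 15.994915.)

Atom tally by fragment:
  C2H5OCH2 → C:3 H:7 O:1
  CH2 → C:1 H:2
  CH2 → C:1 H:2
  CH2 → C:1 H:2
  CH2C6H5 → C:7 H:7
Element totals:
  C: 13
  H: 20
  O: 1
Molecular formula: C13H20O.
  M = 13(12.0) + 20(1.007825) + 15.994915
    = 156.000000 + 20.156500 + 15.994915 = 192.151415

192.1514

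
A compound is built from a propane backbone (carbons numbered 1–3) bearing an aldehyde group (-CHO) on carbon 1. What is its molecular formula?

Atom tally by fragment:
  OHCCH2 → C:2 H:3 O:1
  CH2 → C:1 H:2
  CH3 → C:1 H:3
Element totals:
  C: 4
  H: 8
  O: 1

C4H8O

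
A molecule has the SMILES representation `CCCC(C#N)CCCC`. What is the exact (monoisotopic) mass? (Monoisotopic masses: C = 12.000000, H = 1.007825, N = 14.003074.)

Atom tally by fragment:
  CH3 → C:1 H:3
  CH2 → C:1 H:2
  CH2 → C:1 H:2
  CH(CN) → C:2 H:1 N:1
  CH2 → C:1 H:2
  CH2 → C:1 H:2
  CH2 → C:1 H:2
  CH3 → C:1 H:3
Element totals:
  C: 9
  H: 17
  N: 1
Molecular formula: C9H17N.
  M = 9(12.0) + 17(1.007825) + 14.003074
    = 108.000000 + 17.133025 + 14.003074 = 139.136099

139.1361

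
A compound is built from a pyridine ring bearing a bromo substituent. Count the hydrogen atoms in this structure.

4

Atom tally by fragment:
  pyridine ring core → C:5 H:5 N:1
  (− 1 ring H displaced by substituents)
  + Br → Br:1
Element totals:
  C: 5
  H: 4
  Br: 1
  N: 1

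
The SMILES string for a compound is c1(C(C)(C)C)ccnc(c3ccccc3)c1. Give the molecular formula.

Atom tally by fragment:
  pyridine ring core → C:5 H:5 N:1
  (− 2 ring H displaced by substituents)
  + C(CH3)3 → C:4 H:9
  + C6H5 → C:6 H:5
Element totals:
  C: 15
  H: 17
  N: 1

C15H17N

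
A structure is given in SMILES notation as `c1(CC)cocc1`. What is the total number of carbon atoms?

Atom tally by fragment:
  furan ring core → C:4 H:4 O:1
  (− 1 ring H displaced by substituents)
  + C2H5 → C:2 H:5
Element totals:
  C: 6
  H: 8
  O: 1

6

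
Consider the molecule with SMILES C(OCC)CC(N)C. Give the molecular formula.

Atom tally by fragment:
  C2H5OCH2 → C:3 H:7 O:1
  CH2 → C:1 H:2
  CH(NH2) → C:1 H:3 N:1
  CH3 → C:1 H:3
Element totals:
  C: 6
  H: 15
  N: 1
  O: 1

C6H15NO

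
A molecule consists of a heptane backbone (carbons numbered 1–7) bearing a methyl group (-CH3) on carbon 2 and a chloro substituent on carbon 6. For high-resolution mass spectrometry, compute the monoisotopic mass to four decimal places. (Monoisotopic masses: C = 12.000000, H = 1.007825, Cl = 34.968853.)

148.1019

Atom tally by fragment:
  CH3 → C:1 H:3
  CH(CH3) → C:2 H:4
  CH2 → C:1 H:2
  CH2 → C:1 H:2
  CH2 → C:1 H:2
  CH(Cl) → C:1 H:1 Cl:1
  CH3 → C:1 H:3
Element totals:
  C: 8
  H: 17
  Cl: 1
Molecular formula: C8H17Cl.
  M = 8(12.0) + 17(1.007825) + 34.968853
    = 96.000000 + 17.133025 + 34.968853 = 148.101878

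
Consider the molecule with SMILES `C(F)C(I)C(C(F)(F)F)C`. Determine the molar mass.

270.01 g/mol

Atom tally by fragment:
  FCH2 → C:1 H:2 F:1
  CH(I) → C:1 H:1 I:1
  CH(CF3) → C:2 H:1 F:3
  CH3 → C:1 H:3
Element totals:
  C: 5
  H: 7
  F: 4
  I: 1
Molecular formula: C5H7F4I.
  M = 5(12.011) + 7(1.008) + 4(18.998) + 126.904
    = 60.055 + 7.056 + 75.992 + 126.904 = 270.007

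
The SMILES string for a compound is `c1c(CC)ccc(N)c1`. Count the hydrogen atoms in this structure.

11

Atom tally by fragment:
  benzene ring core → C:6 H:6
  (− 2 ring H displaced by substituents)
  + C2H5 → C:2 H:5
  + NH2 → N:1 H:2
Element totals:
  C: 8
  H: 11
  N: 1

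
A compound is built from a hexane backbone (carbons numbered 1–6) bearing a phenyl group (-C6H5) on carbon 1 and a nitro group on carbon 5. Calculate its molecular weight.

Atom tally by fragment:
  C6H5CH2 → C:7 H:7
  CH2 → C:1 H:2
  CH2 → C:1 H:2
  CH2 → C:1 H:2
  CH(NO2) → C:1 H:1 N:1 O:2
  CH3 → C:1 H:3
Element totals:
  C: 12
  H: 17
  N: 1
  O: 2
Molecular formula: C12H17NO2.
  M = 12(12.011) + 17(1.008) + 14.007 + 2(15.999)
    = 144.132 + 17.136 + 14.007 + 31.998 = 207.273

207.27 g/mol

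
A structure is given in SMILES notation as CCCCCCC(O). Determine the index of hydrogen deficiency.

0

Atom tally by fragment:
  CH3 → C:1 H:3
  CH2 → C:1 H:2
  CH2 → C:1 H:2
  CH2 → C:1 H:2
  CH2 → C:1 H:2
  CH2 → C:1 H:2
  CH2OH → C:1 H:3 O:1
Element totals:
  C: 7
  H: 16
  O: 1
Molecular formula: C7H16O.
DoU = (2C + 2 + N − H − X) / 2 = (2·7 + 2 + 0 − 16 − 0) / 2 = 0.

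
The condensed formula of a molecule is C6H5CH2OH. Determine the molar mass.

108.14 g/mol

Atom tally by fragment:
  benzene ring core → C:6 H:6
  (− 1 ring H displaced by substituents)
  + CH2OH → C:1 H:3 O:1
Element totals:
  C: 7
  H: 8
  O: 1
Molecular formula: C7H8O.
  M = 7(12.011) + 8(1.008) + 15.999
    = 84.077 + 8.064 + 15.999 = 108.140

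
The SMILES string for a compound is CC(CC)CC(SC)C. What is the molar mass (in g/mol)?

146.29 g/mol

Atom tally by fragment:
  CH3 → C:1 H:3
  CH(C2H5) → C:3 H:6
  CH2 → C:1 H:2
  CH(SCH3) → C:2 H:4 S:1
  CH3 → C:1 H:3
Element totals:
  C: 8
  H: 18
  S: 1
Molecular formula: C8H18S.
  M = 8(12.011) + 18(1.008) + 32.06
    = 96.088 + 18.144 + 32.060 = 146.292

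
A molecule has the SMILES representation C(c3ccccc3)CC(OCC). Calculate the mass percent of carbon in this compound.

80.44%

Atom tally by fragment:
  C6H5CH2 → C:7 H:7
  CH2 → C:1 H:2
  CH2OC2H5 → C:3 H:7 O:1
Element totals:
  C: 11
  H: 16
  O: 1
Molecular formula: C11H16O.
Molar mass = 164.248 g/mol.
Mass from C: 11 × 12.011 = 132.121 g/mol.
%C = 132.121 / 164.248 × 100 = 80.44%.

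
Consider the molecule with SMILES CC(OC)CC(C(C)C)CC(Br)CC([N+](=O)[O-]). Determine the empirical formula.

C12H24BrNO3

Atom tally by fragment:
  CH3 → C:1 H:3
  CH(OCH3) → C:2 H:4 O:1
  CH2 → C:1 H:2
  CH(CH(CH3)2) → C:4 H:8
  CH2 → C:1 H:2
  CH(Br) → C:1 H:1 Br:1
  CH2 → C:1 H:2
  CH2NO2 → C:1 H:2 N:1 O:2
Element totals:
  C: 12
  H: 24
  Br: 1
  N: 1
  O: 3
Molecular formula: C12H24BrNO3.
gcd of subscripts (1, 12, 24, 1, 3) = 1, so the empirical formula equals the molecular formula.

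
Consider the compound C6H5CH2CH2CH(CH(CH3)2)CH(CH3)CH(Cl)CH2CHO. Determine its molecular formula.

Atom tally by fragment:
  C6H5CH2 → C:7 H:7
  CH2 → C:1 H:2
  CH(CH(CH3)2) → C:4 H:8
  CH(CH3) → C:2 H:4
  CH(Cl) → C:1 H:1 Cl:1
  CH2CHO → C:2 H:3 O:1
Element totals:
  C: 17
  H: 25
  Cl: 1
  O: 1

C17H25ClO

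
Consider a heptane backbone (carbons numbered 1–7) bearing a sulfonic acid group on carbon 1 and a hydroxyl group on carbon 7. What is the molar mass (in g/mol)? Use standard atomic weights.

196.26 g/mol

Atom tally by fragment:
  HO3SCH2 → C:1 H:3 S:1 O:3
  CH2 → C:1 H:2
  CH2 → C:1 H:2
  CH2 → C:1 H:2
  CH2 → C:1 H:2
  CH2 → C:1 H:2
  CH2OH → C:1 H:3 O:1
Element totals:
  C: 7
  H: 16
  O: 4
  S: 1
Molecular formula: C7H16O4S.
  M = 7(12.011) + 16(1.008) + 4(15.999) + 32.06
    = 84.077 + 16.128 + 63.996 + 32.060 = 196.261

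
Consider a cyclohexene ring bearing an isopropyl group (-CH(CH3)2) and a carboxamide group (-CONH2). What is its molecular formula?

C10H17NO

Atom tally by fragment:
  cyclohexene ring core → C:6 H:10
  (− 2 ring H displaced by substituents)
  + CH(CH3)2 → C:3 H:7
  + CONH2 → C:1 H:2 O:1 N:1
Element totals:
  C: 10
  H: 17
  N: 1
  O: 1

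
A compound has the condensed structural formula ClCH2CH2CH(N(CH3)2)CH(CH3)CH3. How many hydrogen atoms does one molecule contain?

18

Element totals:
  C: 8
  H: 18
  Cl: 1
  N: 1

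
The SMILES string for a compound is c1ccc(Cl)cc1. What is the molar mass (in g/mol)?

Atom tally by fragment:
  benzene ring core → C:6 H:6
  (− 1 ring H displaced by substituents)
  + Cl → Cl:1
Element totals:
  C: 6
  H: 5
  Cl: 1
Molecular formula: C6H5Cl.
  M = 6(12.011) + 5(1.008) + 35.45
    = 72.066 + 5.040 + 35.450 = 112.556

112.56 g/mol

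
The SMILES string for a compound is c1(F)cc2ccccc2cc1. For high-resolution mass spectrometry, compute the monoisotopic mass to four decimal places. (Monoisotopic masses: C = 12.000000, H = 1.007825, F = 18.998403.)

146.0532

Atom tally by fragment:
  naphthalene ring system core → C:10 H:8
  (− 1 ring H displaced by substituents)
  + F → F:1
Element totals:
  C: 10
  H: 7
  F: 1
Molecular formula: C10H7F.
  M = 10(12.0) + 7(1.007825) + 18.998403
    = 120.000000 + 7.054775 + 18.998403 = 146.053178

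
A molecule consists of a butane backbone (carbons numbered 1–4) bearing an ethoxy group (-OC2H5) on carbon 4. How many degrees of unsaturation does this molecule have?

0

Atom tally by fragment:
  CH3 → C:1 H:3
  CH2 → C:1 H:2
  CH2 → C:1 H:2
  CH2OC2H5 → C:3 H:7 O:1
Element totals:
  C: 6
  H: 14
  O: 1
Molecular formula: C6H14O.
DoU = (2C + 2 + N − H − X) / 2 = (2·6 + 2 + 0 − 14 − 0) / 2 = 0.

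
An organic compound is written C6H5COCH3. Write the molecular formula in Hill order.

Atom tally by fragment:
  benzene ring core → C:6 H:6
  (− 1 ring H displaced by substituents)
  + COCH3 → C:2 H:3 O:1
Element totals:
  C: 8
  H: 8
  O: 1

C8H8O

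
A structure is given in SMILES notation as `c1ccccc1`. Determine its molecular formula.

Atom tally by fragment:
  benzene ring core → C:6 H:6
Element totals:
  C: 6
  H: 6

C6H6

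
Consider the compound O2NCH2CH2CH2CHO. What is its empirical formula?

C4H7NO3

Element totals:
  C: 4
  H: 7
  N: 1
  O: 3
Molecular formula: C4H7NO3.
gcd of subscripts (4, 7, 1, 3) = 1, so the empirical formula equals the molecular formula.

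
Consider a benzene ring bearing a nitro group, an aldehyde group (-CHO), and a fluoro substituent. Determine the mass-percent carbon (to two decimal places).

Atom tally by fragment:
  benzene ring core → C:6 H:6
  (− 3 ring H displaced by substituents)
  + NO2 → N:1 O:2
  + CHO → C:1 H:1 O:1
  + F → F:1
Element totals:
  C: 7
  H: 4
  F: 1
  N: 1
  O: 3
Molecular formula: C7H4FNO3.
Molar mass = 169.111 g/mol.
Mass from C: 7 × 12.011 = 84.077 g/mol.
%C = 84.077 / 169.111 × 100 = 49.72%.

49.72%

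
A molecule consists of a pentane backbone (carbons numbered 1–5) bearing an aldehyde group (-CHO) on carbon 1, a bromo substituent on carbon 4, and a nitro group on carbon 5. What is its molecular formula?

C6H10BrNO3

Atom tally by fragment:
  OHCCH2 → C:2 H:3 O:1
  CH2 → C:1 H:2
  CH2 → C:1 H:2
  CH(Br) → C:1 H:1 Br:1
  CH2NO2 → C:1 H:2 N:1 O:2
Element totals:
  C: 6
  H: 10
  Br: 1
  N: 1
  O: 3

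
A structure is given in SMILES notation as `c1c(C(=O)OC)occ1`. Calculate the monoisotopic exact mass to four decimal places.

Atom tally by fragment:
  furan ring core → C:4 H:4 O:1
  (− 1 ring H displaced by substituents)
  + COOCH3 → C:2 H:3 O:2
Element totals:
  C: 6
  H: 6
  O: 3
Molecular formula: C6H6O3.
  M = 6(12.0) + 6(1.007825) + 3(15.994915)
    = 72.000000 + 6.046950 + 47.984745 = 126.031695

126.0317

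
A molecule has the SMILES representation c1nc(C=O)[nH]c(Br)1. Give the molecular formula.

C4H3BrN2O

Atom tally by fragment:
  imidazole ring core → C:3 H:4 N:2
  (− 2 ring H displaced by substituents)
  + CHO → C:1 H:1 O:1
  + Br → Br:1
Element totals:
  C: 4
  H: 3
  Br: 1
  N: 2
  O: 1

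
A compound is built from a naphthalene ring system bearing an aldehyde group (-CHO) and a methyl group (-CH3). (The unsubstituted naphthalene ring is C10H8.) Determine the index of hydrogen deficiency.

8

Atom tally by fragment:
  naphthalene ring system core → C:10 H:8
  (− 2 ring H displaced by substituents)
  + CHO → C:1 H:1 O:1
  + CH3 → C:1 H:3
Element totals:
  C: 12
  H: 10
  O: 1
Molecular formula: C12H10O.
DoU = (2C + 2 + N − H − X) / 2 = (2·12 + 2 + 0 − 10 − 0) / 2 = 8.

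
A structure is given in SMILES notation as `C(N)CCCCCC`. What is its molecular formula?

C7H17N

Atom tally by fragment:
  H2NCH2 → C:1 H:4 N:1
  CH2 → C:1 H:2
  CH2 → C:1 H:2
  CH2 → C:1 H:2
  CH2 → C:1 H:2
  CH2 → C:1 H:2
  CH3 → C:1 H:3
Element totals:
  C: 7
  H: 17
  N: 1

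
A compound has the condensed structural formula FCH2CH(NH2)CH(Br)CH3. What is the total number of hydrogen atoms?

9

Atom tally by fragment:
  FCH2 → C:1 H:2 F:1
  CH(NH2) → C:1 H:3 N:1
  CH(Br) → C:1 H:1 Br:1
  CH3 → C:1 H:3
Element totals:
  C: 4
  H: 9
  Br: 1
  F: 1
  N: 1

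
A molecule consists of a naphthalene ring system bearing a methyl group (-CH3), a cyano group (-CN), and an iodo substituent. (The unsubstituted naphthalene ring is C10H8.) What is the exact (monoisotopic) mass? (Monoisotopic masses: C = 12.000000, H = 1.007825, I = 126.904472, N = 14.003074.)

Atom tally by fragment:
  naphthalene ring system core → C:10 H:8
  (− 3 ring H displaced by substituents)
  + CH3 → C:1 H:3
  + CN → C:1 N:1
  + I → I:1
Element totals:
  C: 12
  H: 8
  I: 1
  N: 1
Molecular formula: C12H8IN.
  M = 12(12.0) + 8(1.007825) + 126.904472 + 14.003074
    = 144.000000 + 8.062600 + 126.904472 + 14.003074 = 292.970146

292.9701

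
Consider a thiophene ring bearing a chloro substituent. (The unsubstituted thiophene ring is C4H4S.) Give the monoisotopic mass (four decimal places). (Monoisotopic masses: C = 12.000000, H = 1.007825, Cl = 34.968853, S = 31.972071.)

Atom tally by fragment:
  thiophene ring core → C:4 H:4 S:1
  (− 1 ring H displaced by substituents)
  + Cl → Cl:1
Element totals:
  C: 4
  H: 3
  Cl: 1
  S: 1
Molecular formula: C4H3ClS.
  M = 4(12.0) + 3(1.007825) + 34.968853 + 31.972071
    = 48.000000 + 3.023475 + 34.968853 + 31.972071 = 117.964399

117.9644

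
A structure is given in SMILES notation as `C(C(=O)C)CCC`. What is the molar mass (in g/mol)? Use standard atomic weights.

100.16 g/mol

Atom tally by fragment:
  CH3COCH2 → C:3 H:5 O:1
  CH2 → C:1 H:2
  CH2 → C:1 H:2
  CH3 → C:1 H:3
Element totals:
  C: 6
  H: 12
  O: 1
Molecular formula: C6H12O.
  M = 6(12.011) + 12(1.008) + 15.999
    = 72.066 + 12.096 + 15.999 = 100.161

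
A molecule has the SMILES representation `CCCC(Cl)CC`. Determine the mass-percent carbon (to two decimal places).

Atom tally by fragment:
  CH3 → C:1 H:3
  CH2 → C:1 H:2
  CH2 → C:1 H:2
  CH(Cl) → C:1 H:1 Cl:1
  CH2 → C:1 H:2
  CH3 → C:1 H:3
Element totals:
  C: 6
  H: 13
  Cl: 1
Molecular formula: C6H13Cl.
Molar mass = 120.620 g/mol.
Mass from C: 6 × 12.011 = 72.066 g/mol.
%C = 72.066 / 120.620 × 100 = 59.75%.

59.75%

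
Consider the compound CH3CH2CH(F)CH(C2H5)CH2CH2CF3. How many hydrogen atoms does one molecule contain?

16

Atom tally by fragment:
  CH3 → C:1 H:3
  CH2 → C:1 H:2
  CH(F) → C:1 H:1 F:1
  CH(C2H5) → C:3 H:6
  CH2 → C:1 H:2
  CH2CF3 → C:2 H:2 F:3
Element totals:
  C: 9
  H: 16
  F: 4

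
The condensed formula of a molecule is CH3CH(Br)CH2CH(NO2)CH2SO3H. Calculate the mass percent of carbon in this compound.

Atom tally by fragment:
  CH3 → C:1 H:3
  CH(Br) → C:1 H:1 Br:1
  CH2 → C:1 H:2
  CH(NO2) → C:1 H:1 N:1 O:2
  CH2SO3H → C:1 H:3 S:1 O:3
Element totals:
  C: 5
  H: 10
  Br: 1
  N: 1
  O: 5
  S: 1
Molecular formula: C5H10BrNO5S.
Molar mass = 276.101 g/mol.
Mass from C: 5 × 12.011 = 60.055 g/mol.
%C = 60.055 / 276.101 × 100 = 21.75%.

21.75%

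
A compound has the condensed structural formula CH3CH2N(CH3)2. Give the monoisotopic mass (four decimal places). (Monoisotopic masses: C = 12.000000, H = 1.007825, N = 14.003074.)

73.0891

Element totals:
  C: 4
  H: 11
  N: 1
Molecular formula: C4H11N.
  M = 4(12.0) + 11(1.007825) + 14.003074
    = 48.000000 + 11.086075 + 14.003074 = 73.089149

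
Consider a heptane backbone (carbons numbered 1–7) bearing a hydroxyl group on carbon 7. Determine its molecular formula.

C7H16O

Atom tally by fragment:
  CH3 → C:1 H:3
  CH2 → C:1 H:2
  CH2 → C:1 H:2
  CH2 → C:1 H:2
  CH2 → C:1 H:2
  CH2 → C:1 H:2
  CH2OH → C:1 H:3 O:1
Element totals:
  C: 7
  H: 16
  O: 1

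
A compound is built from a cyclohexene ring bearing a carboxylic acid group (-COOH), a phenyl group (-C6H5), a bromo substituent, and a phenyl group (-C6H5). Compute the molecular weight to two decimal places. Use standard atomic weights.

357.25 g/mol

Atom tally by fragment:
  cyclohexene ring core → C:6 H:10
  (− 4 ring H displaced by substituents)
  + COOH → C:1 H:1 O:2
  + C6H5 → C:6 H:5
  + Br → Br:1
  + C6H5 → C:6 H:5
Element totals:
  C: 19
  H: 17
  Br: 1
  O: 2
Molecular formula: C19H17BrO2.
  M = 19(12.011) + 17(1.008) + 79.904 + 2(15.999)
    = 228.209 + 17.136 + 79.904 + 31.998 = 357.247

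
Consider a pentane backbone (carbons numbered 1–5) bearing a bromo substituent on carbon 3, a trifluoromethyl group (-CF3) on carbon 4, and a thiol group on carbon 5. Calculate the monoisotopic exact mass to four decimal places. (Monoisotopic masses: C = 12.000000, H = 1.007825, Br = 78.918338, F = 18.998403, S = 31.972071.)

249.9639

Atom tally by fragment:
  CH3 → C:1 H:3
  CH2 → C:1 H:2
  CH(Br) → C:1 H:1 Br:1
  CH(CF3) → C:2 H:1 F:3
  CH2SH → C:1 H:3 S:1
Element totals:
  C: 6
  H: 10
  Br: 1
  F: 3
  S: 1
Molecular formula: C6H10BrF3S.
  M = 6(12.0) + 10(1.007825) + 78.918338 + 3(18.998403) + 31.972071
    = 72.000000 + 10.078250 + 78.918338 + 56.995209 + 31.972071 = 249.963868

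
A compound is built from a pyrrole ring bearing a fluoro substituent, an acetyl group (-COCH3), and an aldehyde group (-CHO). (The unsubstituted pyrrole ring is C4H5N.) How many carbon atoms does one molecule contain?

7

Atom tally by fragment:
  pyrrole ring core → C:4 H:5 N:1
  (− 3 ring H displaced by substituents)
  + F → F:1
  + COCH3 → C:2 H:3 O:1
  + CHO → C:1 H:1 O:1
Element totals:
  C: 7
  H: 6
  F: 1
  N: 1
  O: 2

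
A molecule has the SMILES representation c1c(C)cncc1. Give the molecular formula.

Atom tally by fragment:
  pyridine ring core → C:5 H:5 N:1
  (− 1 ring H displaced by substituents)
  + CH3 → C:1 H:3
Element totals:
  C: 6
  H: 7
  N: 1

C6H7N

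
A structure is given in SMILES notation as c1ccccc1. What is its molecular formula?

Atom tally by fragment:
  benzene ring core → C:6 H:6
Element totals:
  C: 6
  H: 6

C6H6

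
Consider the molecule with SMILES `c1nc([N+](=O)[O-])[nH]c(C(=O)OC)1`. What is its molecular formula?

Atom tally by fragment:
  imidazole ring core → C:3 H:4 N:2
  (− 2 ring H displaced by substituents)
  + NO2 → N:1 O:2
  + COOCH3 → C:2 H:3 O:2
Element totals:
  C: 5
  H: 5
  N: 3
  O: 4

C5H5N3O4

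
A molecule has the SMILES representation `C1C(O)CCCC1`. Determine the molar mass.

100.16 g/mol

Atom tally by fragment:
  cyclohexane ring core → C:6 H:12
  (− 1 ring H displaced by substituents)
  + OH → O:1 H:1
Element totals:
  C: 6
  H: 12
  O: 1
Molecular formula: C6H12O.
  M = 6(12.011) + 12(1.008) + 15.999
    = 72.066 + 12.096 + 15.999 = 100.161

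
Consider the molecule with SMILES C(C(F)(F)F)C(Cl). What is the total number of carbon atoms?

3

Atom tally by fragment:
  F3CCH2 → C:2 H:2 F:3
  CH2Cl → C:1 H:2 Cl:1
Element totals:
  C: 3
  H: 4
  Cl: 1
  F: 3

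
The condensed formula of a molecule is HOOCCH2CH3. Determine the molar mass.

Atom tally by fragment:
  HOOCCH2 → C:2 H:3 O:2
  CH3 → C:1 H:3
Element totals:
  C: 3
  H: 6
  O: 2
Molecular formula: C3H6O2.
  M = 3(12.011) + 6(1.008) + 2(15.999)
    = 36.033 + 6.048 + 31.998 = 74.079

74.08 g/mol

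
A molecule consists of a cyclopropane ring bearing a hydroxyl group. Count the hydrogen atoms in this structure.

6

Atom tally by fragment:
  cyclopropane ring core → C:3 H:6
  (− 1 ring H displaced by substituents)
  + OH → O:1 H:1
Element totals:
  C: 3
  H: 6
  O: 1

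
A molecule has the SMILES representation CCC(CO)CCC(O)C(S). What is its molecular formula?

Atom tally by fragment:
  CH3 → C:1 H:3
  CH2 → C:1 H:2
  CH(CH2OH) → C:2 H:4 O:1
  CH2 → C:1 H:2
  CH2 → C:1 H:2
  CH(OH) → C:1 H:2 O:1
  CH2SH → C:1 H:3 S:1
Element totals:
  C: 8
  H: 18
  O: 2
  S: 1

C8H18O2S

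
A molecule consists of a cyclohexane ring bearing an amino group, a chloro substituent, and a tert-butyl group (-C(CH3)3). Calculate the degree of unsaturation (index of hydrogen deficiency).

1

Atom tally by fragment:
  cyclohexane ring core → C:6 H:12
  (− 3 ring H displaced by substituents)
  + NH2 → N:1 H:2
  + Cl → Cl:1
  + C(CH3)3 → C:4 H:9
Element totals:
  C: 10
  H: 20
  Cl: 1
  N: 1
Molecular formula: C10H20ClN.
DoU = (2C + 2 + N − H − X) / 2 = (2·10 + 2 + 1 − 20 − 1) / 2 = 1.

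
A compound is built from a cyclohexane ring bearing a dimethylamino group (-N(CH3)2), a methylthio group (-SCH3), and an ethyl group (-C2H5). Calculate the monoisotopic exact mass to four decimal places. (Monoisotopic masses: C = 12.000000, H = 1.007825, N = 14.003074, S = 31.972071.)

201.1551

Atom tally by fragment:
  cyclohexane ring core → C:6 H:12
  (− 3 ring H displaced by substituents)
  + N(CH3)2 → N:1 C:2 H:6
  + SCH3 → C:1 H:3 S:1
  + C2H5 → C:2 H:5
Element totals:
  C: 11
  H: 23
  N: 1
  S: 1
Molecular formula: C11H23NS.
  M = 11(12.0) + 23(1.007825) + 14.003074 + 31.972071
    = 132.000000 + 23.179975 + 14.003074 + 31.972071 = 201.155120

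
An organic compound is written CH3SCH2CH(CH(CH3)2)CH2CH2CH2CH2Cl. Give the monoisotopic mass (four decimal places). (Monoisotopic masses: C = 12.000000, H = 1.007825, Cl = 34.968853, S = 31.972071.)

208.1052

Element totals:
  C: 10
  H: 21
  Cl: 1
  S: 1
Molecular formula: C10H21ClS.
  M = 10(12.0) + 21(1.007825) + 34.968853 + 31.972071
    = 120.000000 + 21.164325 + 34.968853 + 31.972071 = 208.105249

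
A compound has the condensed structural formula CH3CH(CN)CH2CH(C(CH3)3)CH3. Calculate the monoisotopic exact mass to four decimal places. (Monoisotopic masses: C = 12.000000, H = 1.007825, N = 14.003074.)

153.1517

Element totals:
  C: 10
  H: 19
  N: 1
Molecular formula: C10H19N.
  M = 10(12.0) + 19(1.007825) + 14.003074
    = 120.000000 + 19.148675 + 14.003074 = 153.151749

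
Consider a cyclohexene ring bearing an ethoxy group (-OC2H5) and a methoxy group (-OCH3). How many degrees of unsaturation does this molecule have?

Atom tally by fragment:
  cyclohexene ring core → C:6 H:10
  (− 2 ring H displaced by substituents)
  + OC2H5 → C:2 H:5 O:1
  + OCH3 → C:1 H:3 O:1
Element totals:
  C: 9
  H: 16
  O: 2
Molecular formula: C9H16O2.
DoU = (2C + 2 + N − H − X) / 2 = (2·9 + 2 + 0 − 16 − 0) / 2 = 2.

2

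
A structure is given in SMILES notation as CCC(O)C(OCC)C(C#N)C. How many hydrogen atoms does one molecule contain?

17

Atom tally by fragment:
  CH3 → C:1 H:3
  CH2 → C:1 H:2
  CH(OH) → C:1 H:2 O:1
  CH(OC2H5) → C:3 H:6 O:1
  CH(CN) → C:2 H:1 N:1
  CH3 → C:1 H:3
Element totals:
  C: 9
  H: 17
  N: 1
  O: 2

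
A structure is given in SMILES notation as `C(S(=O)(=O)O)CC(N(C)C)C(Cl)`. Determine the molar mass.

Atom tally by fragment:
  HO3SCH2 → C:1 H:3 S:1 O:3
  CH2 → C:1 H:2
  CH(N(CH3)2) → C:3 H:7 N:1
  CH2Cl → C:1 H:2 Cl:1
Element totals:
  C: 6
  H: 14
  Cl: 1
  N: 1
  O: 3
  S: 1
Molecular formula: C6H14ClNO3S.
  M = 6(12.011) + 14(1.008) + 35.45 + 14.007 + 3(15.999) + 32.06
    = 72.066 + 14.112 + 35.450 + 14.007 + 47.997 + 32.060 = 215.692

215.69 g/mol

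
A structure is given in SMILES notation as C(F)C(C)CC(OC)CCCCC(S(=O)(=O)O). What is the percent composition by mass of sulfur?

Atom tally by fragment:
  FCH2 → C:1 H:2 F:1
  CH(CH3) → C:2 H:4
  CH2 → C:1 H:2
  CH(OCH3) → C:2 H:4 O:1
  CH2 → C:1 H:2
  CH2 → C:1 H:2
  CH2 → C:1 H:2
  CH2 → C:1 H:2
  CH2SO3H → C:1 H:3 S:1 O:3
Element totals:
  C: 11
  H: 23
  F: 1
  O: 4
  S: 1
Molecular formula: C11H23FO4S.
Molar mass = 270.359 g/mol.
Mass from S: 1 × 32.06 = 32.060 g/mol.
%S = 32.060 / 270.359 × 100 = 11.86%.

11.86%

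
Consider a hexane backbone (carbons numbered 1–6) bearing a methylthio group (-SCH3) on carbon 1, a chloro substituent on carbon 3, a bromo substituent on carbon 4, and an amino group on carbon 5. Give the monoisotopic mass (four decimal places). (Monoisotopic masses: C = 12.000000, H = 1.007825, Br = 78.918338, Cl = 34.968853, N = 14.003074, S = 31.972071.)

Atom tally by fragment:
  CH3SCH2 → C:2 H:5 S:1
  CH2 → C:1 H:2
  CH(Cl) → C:1 H:1 Cl:1
  CH(Br) → C:1 H:1 Br:1
  CH(NH2) → C:1 H:3 N:1
  CH3 → C:1 H:3
Element totals:
  C: 7
  H: 15
  Br: 1
  Cl: 1
  N: 1
  S: 1
Molecular formula: C7H15BrClNS.
  M = 7(12.0) + 15(1.007825) + 78.918338 + 34.968853 + 14.003074 + 31.972071
    = 84.000000 + 15.117375 + 78.918338 + 34.968853 + 14.003074 + 31.972071 = 258.979711

258.9797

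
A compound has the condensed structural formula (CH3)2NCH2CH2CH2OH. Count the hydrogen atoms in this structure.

13

Element totals:
  C: 5
  H: 13
  N: 1
  O: 1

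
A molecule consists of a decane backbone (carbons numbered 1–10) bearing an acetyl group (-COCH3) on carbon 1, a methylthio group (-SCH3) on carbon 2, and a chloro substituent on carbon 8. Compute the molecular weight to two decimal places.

Atom tally by fragment:
  CH3COCH2 → C:3 H:5 O:1
  CH(SCH3) → C:2 H:4 S:1
  CH2 → C:1 H:2
  CH2 → C:1 H:2
  CH2 → C:1 H:2
  CH2 → C:1 H:2
  CH2 → C:1 H:2
  CH(Cl) → C:1 H:1 Cl:1
  CH2 → C:1 H:2
  CH3 → C:1 H:3
Element totals:
  C: 13
  H: 25
  Cl: 1
  O: 1
  S: 1
Molecular formula: C13H25ClOS.
  M = 13(12.011) + 25(1.008) + 35.45 + 15.999 + 32.06
    = 156.143 + 25.200 + 35.450 + 15.999 + 32.060 = 264.852

264.85 g/mol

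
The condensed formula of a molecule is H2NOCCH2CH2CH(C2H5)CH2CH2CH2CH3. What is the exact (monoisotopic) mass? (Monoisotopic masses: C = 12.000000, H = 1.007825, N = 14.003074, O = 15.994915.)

Atom tally by fragment:
  H2NOCCH2 → C:2 H:4 O:1 N:1
  CH2 → C:1 H:2
  CH(C2H5) → C:3 H:6
  CH2 → C:1 H:2
  CH2 → C:1 H:2
  CH2 → C:1 H:2
  CH3 → C:1 H:3
Element totals:
  C: 10
  H: 21
  N: 1
  O: 1
Molecular formula: C10H21NO.
  M = 10(12.0) + 21(1.007825) + 14.003074 + 15.994915
    = 120.000000 + 21.164325 + 14.003074 + 15.994915 = 171.162314

171.1623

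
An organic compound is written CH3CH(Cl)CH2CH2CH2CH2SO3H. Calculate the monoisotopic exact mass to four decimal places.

200.0274

Atom tally by fragment:
  CH3 → C:1 H:3
  CH(Cl) → C:1 H:1 Cl:1
  CH2 → C:1 H:2
  CH2 → C:1 H:2
  CH2 → C:1 H:2
  CH2SO3H → C:1 H:3 S:1 O:3
Element totals:
  C: 6
  H: 13
  Cl: 1
  O: 3
  S: 1
Molecular formula: C6H13ClO3S.
  M = 6(12.0) + 13(1.007825) + 34.968853 + 3(15.994915) + 31.972071
    = 72.000000 + 13.101725 + 34.968853 + 47.984745 + 31.972071 = 200.027394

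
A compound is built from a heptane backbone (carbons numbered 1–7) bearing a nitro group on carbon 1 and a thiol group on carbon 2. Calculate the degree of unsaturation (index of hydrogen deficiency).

Atom tally by fragment:
  O2NCH2 → C:1 H:2 N:1 O:2
  CH(SH) → C:1 H:2 S:1
  CH2 → C:1 H:2
  CH2 → C:1 H:2
  CH2 → C:1 H:2
  CH2 → C:1 H:2
  CH3 → C:1 H:3
Element totals:
  C: 7
  H: 15
  N: 1
  O: 2
  S: 1
Molecular formula: C7H15NO2S.
DoU = (2C + 2 + N − H − X) / 2 = (2·7 + 2 + 1 − 15 − 0) / 2 = 1.

1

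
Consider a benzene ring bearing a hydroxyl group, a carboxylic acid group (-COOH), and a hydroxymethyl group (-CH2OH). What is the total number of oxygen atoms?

Atom tally by fragment:
  benzene ring core → C:6 H:6
  (− 3 ring H displaced by substituents)
  + OH → O:1 H:1
  + COOH → C:1 H:1 O:2
  + CH2OH → C:1 H:3 O:1
Element totals:
  C: 8
  H: 8
  O: 4

4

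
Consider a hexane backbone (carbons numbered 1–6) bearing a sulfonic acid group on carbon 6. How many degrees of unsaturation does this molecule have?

Atom tally by fragment:
  CH3 → C:1 H:3
  CH2 → C:1 H:2
  CH2 → C:1 H:2
  CH2 → C:1 H:2
  CH2 → C:1 H:2
  CH2SO3H → C:1 H:3 S:1 O:3
Element totals:
  C: 6
  H: 14
  O: 3
  S: 1
Molecular formula: C6H14O3S.
DoU = (2C + 2 + N − H − X) / 2 = (2·6 + 2 + 0 − 14 − 0) / 2 = 0.

0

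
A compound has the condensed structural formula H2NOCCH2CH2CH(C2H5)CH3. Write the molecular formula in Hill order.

Atom tally by fragment:
  H2NOCCH2 → C:2 H:4 O:1 N:1
  CH2 → C:1 H:2
  CH(C2H5) → C:3 H:6
  CH3 → C:1 H:3
Element totals:
  C: 7
  H: 15
  N: 1
  O: 1

C7H15NO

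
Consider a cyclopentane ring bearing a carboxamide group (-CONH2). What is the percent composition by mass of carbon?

63.69%

Atom tally by fragment:
  cyclopentane ring core → C:5 H:10
  (− 1 ring H displaced by substituents)
  + CONH2 → C:1 H:2 O:1 N:1
Element totals:
  C: 6
  H: 11
  N: 1
  O: 1
Molecular formula: C6H11NO.
Molar mass = 113.160 g/mol.
Mass from C: 6 × 12.011 = 72.066 g/mol.
%C = 72.066 / 113.160 × 100 = 63.69%.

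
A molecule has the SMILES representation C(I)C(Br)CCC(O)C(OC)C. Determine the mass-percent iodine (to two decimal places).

Atom tally by fragment:
  ICH2 → C:1 H:2 I:1
  CH(Br) → C:1 H:1 Br:1
  CH2 → C:1 H:2
  CH2 → C:1 H:2
  CH(OH) → C:1 H:2 O:1
  CH(OCH3) → C:2 H:4 O:1
  CH3 → C:1 H:3
Element totals:
  C: 8
  H: 16
  Br: 1
  I: 1
  O: 2
Molecular formula: C8H16BrIO2.
Molar mass = 351.022 g/mol.
Mass from I: 1 × 126.904 = 126.904 g/mol.
%I = 126.904 / 351.022 × 100 = 36.15%.

36.15%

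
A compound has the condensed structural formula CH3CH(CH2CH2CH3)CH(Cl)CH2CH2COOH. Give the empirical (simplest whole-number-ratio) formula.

Element totals:
  C: 9
  H: 17
  Cl: 1
  O: 2
Molecular formula: C9H17ClO2.
gcd of subscripts (9, 1, 17, 2) = 1, so the empirical formula equals the molecular formula.

C9H17ClO2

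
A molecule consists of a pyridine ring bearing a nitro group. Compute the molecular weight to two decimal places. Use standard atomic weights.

124.10 g/mol

Atom tally by fragment:
  pyridine ring core → C:5 H:5 N:1
  (− 1 ring H displaced by substituents)
  + NO2 → N:1 O:2
Element totals:
  C: 5
  H: 4
  N: 2
  O: 2
Molecular formula: C5H4N2O2.
  M = 5(12.011) + 4(1.008) + 2(14.007) + 2(15.999)
    = 60.055 + 4.032 + 28.014 + 31.998 = 124.099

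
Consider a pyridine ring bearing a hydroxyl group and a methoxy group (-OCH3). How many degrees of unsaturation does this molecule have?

Atom tally by fragment:
  pyridine ring core → C:5 H:5 N:1
  (− 2 ring H displaced by substituents)
  + OH → O:1 H:1
  + OCH3 → C:1 H:3 O:1
Element totals:
  C: 6
  H: 7
  N: 1
  O: 2
Molecular formula: C6H7NO2.
DoU = (2C + 2 + N − H − X) / 2 = (2·6 + 2 + 1 − 7 − 0) / 2 = 4.

4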